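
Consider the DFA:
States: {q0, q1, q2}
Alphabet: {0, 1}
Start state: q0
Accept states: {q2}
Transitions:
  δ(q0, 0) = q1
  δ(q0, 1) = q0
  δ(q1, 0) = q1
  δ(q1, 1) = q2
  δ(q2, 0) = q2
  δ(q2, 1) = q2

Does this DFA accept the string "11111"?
Processing string "11111":
  q0 --1--> q0
  q0 --1--> q0
  q0 --1--> q0
  q0 --1--> q0
  q0 --1--> q0
Final state: q0
Accept states: {q2}
q0 is not an accept state, so the string is rejected.

Final answer: No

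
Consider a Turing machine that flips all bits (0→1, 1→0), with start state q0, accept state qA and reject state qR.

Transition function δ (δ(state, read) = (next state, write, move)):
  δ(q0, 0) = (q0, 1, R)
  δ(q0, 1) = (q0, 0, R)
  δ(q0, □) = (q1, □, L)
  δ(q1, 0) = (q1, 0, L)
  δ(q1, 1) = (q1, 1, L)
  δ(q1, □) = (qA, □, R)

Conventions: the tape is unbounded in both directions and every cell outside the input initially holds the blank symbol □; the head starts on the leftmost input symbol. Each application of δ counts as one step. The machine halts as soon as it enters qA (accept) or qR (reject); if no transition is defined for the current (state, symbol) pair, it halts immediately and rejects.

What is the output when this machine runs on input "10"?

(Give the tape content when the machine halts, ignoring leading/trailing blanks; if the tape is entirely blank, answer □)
Step 0: [q0]10 (head at position 0)
Step 1: δ(q0, 1) = (q0, 0, R)  ⊢  0[q0]0 (head at position 1)
Step 2: δ(q0, 0) = (q0, 1, R)  ⊢  01[q0]□ (head at position 2)
Step 3: δ(q0, □) = (q1, □, L)  ⊢  0[q1]1□ (head at position 1)
Step 4: δ(q1, 1) = (q1, 1, L)  ⊢  [q1]01□ (head at position 0)
Step 5: δ(q1, 0) = (q1, 0, L)  ⊢  [q1]□01□ (head at position -1)
Step 6: δ(q1, □) = (qA, □, R)  ⊢  □[qA]01□ (head at position 0)
The machine is in qA, so it halts and accepts.
Tape content when halted (ignoring surrounding blanks): 01

Final answer: Output: 01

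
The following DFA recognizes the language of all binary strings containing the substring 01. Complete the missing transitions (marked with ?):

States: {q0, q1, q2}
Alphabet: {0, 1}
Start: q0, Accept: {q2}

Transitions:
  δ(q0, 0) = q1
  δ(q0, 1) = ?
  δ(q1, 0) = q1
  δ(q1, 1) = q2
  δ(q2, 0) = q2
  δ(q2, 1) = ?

What each state remembers (consistent with the given transitions and accept states):
  q0: 01 not seen yet and the last symbol was not 0
  q1: 01 not seen yet and the last symbol was 0
  q2: the substring 01 has already been seen
Filling in the missing entries:
  δ(q0, 1): in q0 (01 not seen yet and the last symbol was not 0), after reading 1 we have: 01 not seen yet and the last symbol was not 0 → q0
  δ(q2, 1): in q2 (the substring 01 has already been seen), after reading 1 we have: the substring 01 has already been seen → q2

Final answer: δ(q0, 1) = q0; δ(q2, 1) = q2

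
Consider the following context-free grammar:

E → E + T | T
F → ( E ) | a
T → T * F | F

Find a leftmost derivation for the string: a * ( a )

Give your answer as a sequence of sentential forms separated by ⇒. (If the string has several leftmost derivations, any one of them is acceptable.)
Start with E.
Step 1: the leftmost non-terminal is E; apply E → T:  T
Step 2: the leftmost non-terminal is T; apply T → T * F:  T * F
Step 3: the leftmost non-terminal is T; apply T → F:  F * F
Step 4: the leftmost non-terminal is F; apply F → a:  a * F
Step 5: the leftmost non-terminal is F; apply F → ( E ):  a * ( E )
Step 6: the leftmost non-terminal is E; apply E → T:  a * ( T )
Step 7: the leftmost non-terminal is T; apply T → F:  a * ( F )
Step 8: the leftmost non-terminal is F; apply F → a:  a * ( a )

Final answer: E ⇒ T ⇒ T * F ⇒ F * F ⇒ a * F ⇒ a * ( E ) ⇒ a * ( T ) ⇒ a * ( F ) ⇒ a * ( a )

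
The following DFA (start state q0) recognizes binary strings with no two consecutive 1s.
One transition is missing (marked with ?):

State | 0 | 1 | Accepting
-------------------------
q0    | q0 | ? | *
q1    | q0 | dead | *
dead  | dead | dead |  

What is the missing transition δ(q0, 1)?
q1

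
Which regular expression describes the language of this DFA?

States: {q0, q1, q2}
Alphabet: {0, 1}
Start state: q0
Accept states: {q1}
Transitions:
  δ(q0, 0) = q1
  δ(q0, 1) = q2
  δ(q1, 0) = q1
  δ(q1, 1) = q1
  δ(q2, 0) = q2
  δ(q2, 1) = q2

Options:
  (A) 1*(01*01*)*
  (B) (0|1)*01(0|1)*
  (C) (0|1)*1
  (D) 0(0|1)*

Testing sample strings against the DFA:
  '01' -> accepted
  '001' -> accepted
  '00' -> accepted
  '01110' -> accepted
Checking each option for a counterexample:
  (A) 1*(01*01*)*: ε is rejected by the DFA but matches the regex → eliminated
  (B) (0|1)*01(0|1)*: '0' is accepted by the DFA but does not match the regex → eliminated
  (C) (0|1)*1: '0' is accepted by the DFA but does not match the regex → eliminated
  (D) 0(0|1)*: agrees with the DFA on all strings of length ≤ 4
Only (D) 0(0|1)* is consistent with the DFA.

Final answer: (D) 0(0|1)*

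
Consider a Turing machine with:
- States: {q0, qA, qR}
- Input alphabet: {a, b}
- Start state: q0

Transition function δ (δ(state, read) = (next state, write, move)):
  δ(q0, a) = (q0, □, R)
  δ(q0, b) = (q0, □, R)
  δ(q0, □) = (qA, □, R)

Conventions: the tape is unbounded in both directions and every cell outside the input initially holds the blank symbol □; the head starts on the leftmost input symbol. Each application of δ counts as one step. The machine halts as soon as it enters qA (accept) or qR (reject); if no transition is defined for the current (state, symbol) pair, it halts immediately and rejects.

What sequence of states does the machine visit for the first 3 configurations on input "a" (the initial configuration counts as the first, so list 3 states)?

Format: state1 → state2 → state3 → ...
Step 0: [q0]a (head at position 0)
Step 1: δ(q0, a) = (q0, □, R)  ⊢  □[q0]□ (head at position 1)
Step 2: δ(q0, □) = (qA, □, R)  ⊢  □□[qA]□ (head at position 2)
Reading off the states of these 3 configurations: q0 → q0 → qA

Final answer: q0 → q0 → qA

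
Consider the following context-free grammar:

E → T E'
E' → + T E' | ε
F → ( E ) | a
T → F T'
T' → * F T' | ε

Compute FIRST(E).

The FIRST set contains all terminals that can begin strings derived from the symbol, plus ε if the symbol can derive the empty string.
FIRST(F): F → ( E ) contributes '(' and F → a contributes 'a', so FIRST(F) = {(, a}. F is not nullable.
FIRST(T): T → F T' begins with F, and F is not nullable, so FIRST(T) = FIRST(F) = {(, a}.
FIRST(E): E → T E' begins with T, and T is not nullable, so FIRST(E) = FIRST(T) = {(, a}.

Final answer: {(, a}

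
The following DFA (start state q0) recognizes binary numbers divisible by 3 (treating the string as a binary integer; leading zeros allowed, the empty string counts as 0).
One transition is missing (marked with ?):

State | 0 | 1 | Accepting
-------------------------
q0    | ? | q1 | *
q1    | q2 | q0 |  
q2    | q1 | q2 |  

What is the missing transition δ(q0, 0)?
q0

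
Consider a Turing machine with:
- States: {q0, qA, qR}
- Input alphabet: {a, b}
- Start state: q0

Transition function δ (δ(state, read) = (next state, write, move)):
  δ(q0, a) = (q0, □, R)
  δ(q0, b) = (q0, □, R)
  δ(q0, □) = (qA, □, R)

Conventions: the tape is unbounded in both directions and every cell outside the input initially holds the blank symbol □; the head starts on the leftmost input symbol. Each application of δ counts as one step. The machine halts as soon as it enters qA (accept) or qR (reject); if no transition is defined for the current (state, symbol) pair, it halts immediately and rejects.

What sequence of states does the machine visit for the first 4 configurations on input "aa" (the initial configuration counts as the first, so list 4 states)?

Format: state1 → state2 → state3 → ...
Step 0: [q0]aa (head at position 0)
Step 1: δ(q0, a) = (q0, □, R)  ⊢  □[q0]a (head at position 1)
Step 2: δ(q0, a) = (q0, □, R)  ⊢  □□[q0]□ (head at position 2)
Step 3: δ(q0, □) = (qA, □, R)  ⊢  □□□[qA]□ (head at position 3)
Reading off the states of these 4 configurations: q0 → q0 → q0 → qA

Final answer: q0 → q0 → q0 → qA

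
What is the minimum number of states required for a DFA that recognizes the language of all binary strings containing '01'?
Language: binary strings containing '01'
Lower bound (Myhill–Nerode): the prefixes ε, 0, 01 are pairwise distinguishable:
  ε vs 01: suffix ε distinguishes them (ε is rejected, 01 is accepted)
  0 vs 01: suffix ε distinguishes them (0 is rejected, 01 is accepted)
  ε vs 0: suffix 1 distinguishes them (ε·1 = 1 is rejected, 0·1 = 01 is accepted)
So any DFA needs at least 3 states.
Upper bound: a DFA with 3 states exists (one state per class above: 'no progress', 'last symbol 0', and 'seen 01' (accepting sink)).
Minimum states: 3

Final answer: 3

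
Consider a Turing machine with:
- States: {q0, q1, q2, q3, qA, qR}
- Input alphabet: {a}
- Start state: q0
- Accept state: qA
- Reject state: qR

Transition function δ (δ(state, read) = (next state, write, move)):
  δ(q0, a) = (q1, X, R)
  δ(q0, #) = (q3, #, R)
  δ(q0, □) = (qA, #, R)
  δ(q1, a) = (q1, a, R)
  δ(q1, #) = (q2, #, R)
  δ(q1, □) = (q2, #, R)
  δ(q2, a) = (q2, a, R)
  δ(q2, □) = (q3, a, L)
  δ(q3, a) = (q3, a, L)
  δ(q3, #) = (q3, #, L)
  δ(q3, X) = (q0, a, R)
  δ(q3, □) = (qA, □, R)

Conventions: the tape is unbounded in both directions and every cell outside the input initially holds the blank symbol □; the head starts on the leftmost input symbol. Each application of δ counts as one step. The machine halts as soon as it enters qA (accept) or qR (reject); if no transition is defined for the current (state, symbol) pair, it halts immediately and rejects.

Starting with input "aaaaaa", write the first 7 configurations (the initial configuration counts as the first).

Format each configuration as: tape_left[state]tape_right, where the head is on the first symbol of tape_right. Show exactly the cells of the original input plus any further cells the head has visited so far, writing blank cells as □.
Step 0: [q0]aaaaaa (head at position 0)
Step 1: δ(q0, a) = (q1, X, R)  ⊢  X[q1]aaaaa (head at position 1)
Step 2: δ(q1, a) = (q1, a, R)  ⊢  Xa[q1]aaaa (head at position 2)
Step 3: δ(q1, a) = (q1, a, R)  ⊢  Xaa[q1]aaa (head at position 3)
Step 4: δ(q1, a) = (q1, a, R)  ⊢  Xaaa[q1]aa (head at position 4)
Step 5: δ(q1, a) = (q1, a, R)  ⊢  Xaaaa[q1]a (head at position 5)
Step 6: δ(q1, a) = (q1, a, R)  ⊢  Xaaaaa[q1]□ (head at position 6)

Final answer: [q0]aaaaaa ⊢ X[q1]aaaaa ⊢ Xa[q1]aaaa ⊢ Xaa[q1]aaa ⊢ Xaaa[q1]aa ⊢ Xaaaa[q1]a ⊢ Xaaaaa[q1]□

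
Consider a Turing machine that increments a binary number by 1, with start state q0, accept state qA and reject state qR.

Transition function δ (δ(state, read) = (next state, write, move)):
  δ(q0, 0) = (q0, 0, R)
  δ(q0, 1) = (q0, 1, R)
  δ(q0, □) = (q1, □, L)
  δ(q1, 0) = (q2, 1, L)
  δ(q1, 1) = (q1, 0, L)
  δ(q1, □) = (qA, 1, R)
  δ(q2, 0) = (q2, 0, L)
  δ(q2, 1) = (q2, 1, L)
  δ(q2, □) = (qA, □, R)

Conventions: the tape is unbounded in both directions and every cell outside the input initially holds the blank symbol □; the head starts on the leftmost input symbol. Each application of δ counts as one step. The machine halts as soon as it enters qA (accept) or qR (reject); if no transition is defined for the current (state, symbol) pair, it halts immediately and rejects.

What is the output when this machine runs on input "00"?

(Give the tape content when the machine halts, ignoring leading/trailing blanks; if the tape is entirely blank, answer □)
Step 0: [q0]00 (head at position 0)
Step 1: δ(q0, 0) = (q0, 0, R)  ⊢  0[q0]0 (head at position 1)
Step 2: δ(q0, 0) = (q0, 0, R)  ⊢  00[q0]□ (head at position 2)
Step 3: δ(q0, □) = (q1, □, L)  ⊢  0[q1]0□ (head at position 1)
Step 4: δ(q1, 0) = (q2, 1, L)  ⊢  [q2]01□ (head at position 0)
Step 5: δ(q2, 0) = (q2, 0, L)  ⊢  [q2]□01□ (head at position -1)
Step 6: δ(q2, □) = (qA, □, R)  ⊢  □[qA]01□ (head at position 0)
The machine is in qA, so it halts and accepts.
Tape content when halted (ignoring surrounding blanks): 01

Final answer: Output: 01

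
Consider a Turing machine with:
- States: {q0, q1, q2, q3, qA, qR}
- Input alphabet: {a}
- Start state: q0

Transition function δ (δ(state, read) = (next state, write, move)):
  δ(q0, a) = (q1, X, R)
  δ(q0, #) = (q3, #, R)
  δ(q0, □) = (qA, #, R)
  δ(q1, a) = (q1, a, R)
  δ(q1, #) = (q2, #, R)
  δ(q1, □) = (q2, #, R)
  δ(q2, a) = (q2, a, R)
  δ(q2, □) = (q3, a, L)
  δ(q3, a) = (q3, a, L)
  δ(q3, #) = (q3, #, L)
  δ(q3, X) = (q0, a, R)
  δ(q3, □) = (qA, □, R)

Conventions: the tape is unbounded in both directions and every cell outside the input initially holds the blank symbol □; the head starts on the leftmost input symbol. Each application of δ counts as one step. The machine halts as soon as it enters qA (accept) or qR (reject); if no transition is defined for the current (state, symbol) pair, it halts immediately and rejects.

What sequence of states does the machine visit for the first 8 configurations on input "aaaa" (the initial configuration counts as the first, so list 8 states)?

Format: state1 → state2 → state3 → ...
Step 0: [q0]aaaa (head at position 0)
Step 1: δ(q0, a) = (q1, X, R)  ⊢  X[q1]aaa (head at position 1)
Step 2: δ(q1, a) = (q1, a, R)  ⊢  Xa[q1]aa (head at position 2)
Step 3: δ(q1, a) = (q1, a, R)  ⊢  Xaa[q1]a (head at position 3)
Step 4: δ(q1, a) = (q1, a, R)  ⊢  Xaaa[q1]□ (head at position 4)
Step 5: δ(q1, □) = (q2, #, R)  ⊢  Xaaa#[q2]□ (head at position 5)
Step 6: δ(q2, □) = (q3, a, L)  ⊢  Xaaa[q3]#a (head at position 4)
Step 7: δ(q3, #) = (q3, #, L)  ⊢  Xaa[q3]a#a (head at position 3)
Reading off the states of these 8 configurations: q0 → q1 → q1 → q1 → q1 → q2 → q3 → q3

Final answer: q0 → q1 → q1 → q1 → q1 → q2 → q3 → q3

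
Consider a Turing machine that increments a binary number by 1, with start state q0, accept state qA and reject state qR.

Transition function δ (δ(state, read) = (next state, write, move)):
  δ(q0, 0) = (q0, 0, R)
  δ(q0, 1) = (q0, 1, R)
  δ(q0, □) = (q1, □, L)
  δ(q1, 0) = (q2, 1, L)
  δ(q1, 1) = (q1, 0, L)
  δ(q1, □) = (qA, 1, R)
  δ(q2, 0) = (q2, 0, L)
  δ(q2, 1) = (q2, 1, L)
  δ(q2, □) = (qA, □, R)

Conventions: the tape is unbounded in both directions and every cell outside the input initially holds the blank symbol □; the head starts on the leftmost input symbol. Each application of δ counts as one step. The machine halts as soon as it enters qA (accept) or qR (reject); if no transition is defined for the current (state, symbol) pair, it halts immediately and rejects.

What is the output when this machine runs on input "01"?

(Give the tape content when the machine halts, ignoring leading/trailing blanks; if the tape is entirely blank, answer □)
Step 0: [q0]01 (head at position 0)
Step 1: δ(q0, 0) = (q0, 0, R)  ⊢  0[q0]1 (head at position 1)
Step 2: δ(q0, 1) = (q0, 1, R)  ⊢  01[q0]□ (head at position 2)
Step 3: δ(q0, □) = (q1, □, L)  ⊢  0[q1]1□ (head at position 1)
Step 4: δ(q1, 1) = (q1, 0, L)  ⊢  [q1]00□ (head at position 0)
Step 5: δ(q1, 0) = (q2, 1, L)  ⊢  [q2]□10□ (head at position -1)
Step 6: δ(q2, □) = (qA, □, R)  ⊢  □[qA]10□ (head at position 0)
The machine is in qA, so it halts and accepts.
Tape content when halted (ignoring surrounding blanks): 10

Final answer: Output: 10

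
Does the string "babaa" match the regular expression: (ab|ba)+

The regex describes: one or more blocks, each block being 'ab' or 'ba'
No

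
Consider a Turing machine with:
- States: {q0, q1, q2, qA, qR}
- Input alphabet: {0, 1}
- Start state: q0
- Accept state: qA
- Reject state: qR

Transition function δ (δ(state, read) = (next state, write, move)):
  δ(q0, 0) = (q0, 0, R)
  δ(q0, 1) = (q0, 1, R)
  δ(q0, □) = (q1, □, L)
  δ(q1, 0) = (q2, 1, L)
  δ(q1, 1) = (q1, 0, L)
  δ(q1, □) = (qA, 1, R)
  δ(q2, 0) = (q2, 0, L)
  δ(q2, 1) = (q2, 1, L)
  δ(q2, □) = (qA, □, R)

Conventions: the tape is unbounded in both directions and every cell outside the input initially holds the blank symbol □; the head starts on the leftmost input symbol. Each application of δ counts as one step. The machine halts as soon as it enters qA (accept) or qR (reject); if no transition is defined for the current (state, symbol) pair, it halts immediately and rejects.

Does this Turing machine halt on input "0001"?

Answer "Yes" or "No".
Step 0: [q0]0001 (head at position 0)
Step 1: δ(q0, 0) = (q0, 0, R)  ⊢  0[q0]001 (head at position 1)
Step 2: δ(q0, 0) = (q0, 0, R)  ⊢  00[q0]01 (head at position 2)
Step 3: δ(q0, 0) = (q0, 0, R)  ⊢  000[q0]1 (head at position 3)
Step 4: δ(q0, 1) = (q0, 1, R)  ⊢  0001[q0]□ (head at position 4)
Step 5: δ(q0, □) = (q1, □, L)  ⊢  000[q1]1□ (head at position 3)
Step 6: δ(q1, 1) = (q1, 0, L)  ⊢  00[q1]00□ (head at position 2)
Step 7: δ(q1, 0) = (q2, 1, L)  ⊢  0[q2]010□ (head at position 1)
Step 8: δ(q2, 0) = (q2, 0, L)  ⊢  [q2]0010□ (head at position 0)
Step 9: δ(q2, 0) = (q2, 0, L)  ⊢  [q2]□0010□ (head at position -1)
Step 10: δ(q2, □) = (qA, □, R)  ⊢  □[qA]0010□ (head at position 0)
The machine is in qA, so it halts and accepts.
It halts after 10 steps.

Final answer: Yes - halts after 10 steps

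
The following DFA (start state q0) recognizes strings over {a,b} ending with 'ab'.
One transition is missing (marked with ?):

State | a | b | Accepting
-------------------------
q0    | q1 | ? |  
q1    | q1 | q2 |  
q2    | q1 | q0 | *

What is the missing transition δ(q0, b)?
q0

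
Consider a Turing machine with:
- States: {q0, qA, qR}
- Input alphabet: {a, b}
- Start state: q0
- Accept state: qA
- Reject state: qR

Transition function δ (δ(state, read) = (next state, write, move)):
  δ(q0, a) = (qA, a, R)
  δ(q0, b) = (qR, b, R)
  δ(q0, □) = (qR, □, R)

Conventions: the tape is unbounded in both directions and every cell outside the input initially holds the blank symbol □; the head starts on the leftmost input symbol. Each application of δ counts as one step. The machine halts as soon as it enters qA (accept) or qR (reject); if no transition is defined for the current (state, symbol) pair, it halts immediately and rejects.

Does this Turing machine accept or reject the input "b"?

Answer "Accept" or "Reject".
Step 0: [q0]b (head at position 0)
Step 1: δ(q0, b) = (qR, b, R)  ⊢  b[qR]□ (head at position 1)
The machine is in qR, so it halts and rejects.

Final answer: Reject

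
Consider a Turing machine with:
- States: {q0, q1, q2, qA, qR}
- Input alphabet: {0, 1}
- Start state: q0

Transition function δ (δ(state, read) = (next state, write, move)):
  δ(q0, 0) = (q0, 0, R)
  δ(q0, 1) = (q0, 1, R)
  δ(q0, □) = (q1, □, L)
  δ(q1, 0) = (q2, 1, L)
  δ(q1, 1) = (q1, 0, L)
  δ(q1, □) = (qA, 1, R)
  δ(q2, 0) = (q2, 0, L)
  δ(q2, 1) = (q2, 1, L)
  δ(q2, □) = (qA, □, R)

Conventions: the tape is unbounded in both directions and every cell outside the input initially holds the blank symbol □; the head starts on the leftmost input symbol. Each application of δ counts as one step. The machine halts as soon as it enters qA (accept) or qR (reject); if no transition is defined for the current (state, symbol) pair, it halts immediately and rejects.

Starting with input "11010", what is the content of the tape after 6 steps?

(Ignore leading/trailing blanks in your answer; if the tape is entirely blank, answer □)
Step 0: [q0]11010 (head at position 0)
Step 1: δ(q0, 1) = (q0, 1, R)  ⊢  1[q0]1010 (head at position 1)
Step 2: δ(q0, 1) = (q0, 1, R)  ⊢  11[q0]010 (head at position 2)
Step 3: δ(q0, 0) = (q0, 0, R)  ⊢  110[q0]10 (head at position 3)
Step 4: δ(q0, 1) = (q0, 1, R)  ⊢  1101[q0]0 (head at position 4)
Step 5: δ(q0, 0) = (q0, 0, R)  ⊢  11010[q0]□ (head at position 5)
Step 6: δ(q0, □) = (q1, □, L)  ⊢  1101[q1]0□ (head at position 4)
Tape after 6 steps (ignoring surrounding blanks): 11010

Final answer: Tape: 11010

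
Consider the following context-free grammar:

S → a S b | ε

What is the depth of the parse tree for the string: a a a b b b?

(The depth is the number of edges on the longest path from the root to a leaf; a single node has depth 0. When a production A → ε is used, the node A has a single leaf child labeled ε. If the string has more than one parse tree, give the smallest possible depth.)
The only parse tree applies S → a S b 3 times (once per matching a…b pair) and then S → ε.
The S nodes sit at depths 0, 1, …, 3; the innermost S (depth 3) has the single child ε at depth 4.
The terminal leaves a, b are at depths 1..3, so the longest root-to-leaf path is S → S → … → S → ε with 4 edges.
Depth = 4.

Final answer: 4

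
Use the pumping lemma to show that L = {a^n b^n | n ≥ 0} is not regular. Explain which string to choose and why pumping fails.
Language: L = {a^n b^n | n ≥ 0} (equal numbers of a's followed by b's)
Step 1: Assume for contradiction that L is regular, with pumping length p.
Step 2: Choose s = a^p b^p. Then s ∈ L (it has p a's followed by p b's) and |s| ≥ p.
Step 3: Consider any decomposition s = xyz with |xy| ≤ p and |y| > 0. Since |xy| ≤ p and the first p symbols of s are all a's, y = a^k for some k with 1 ≤ k ≤ p.
Step 4: Pumping up (i = 2): xy²z = a^(p+k) b^p, which has more a's than b's, so xy²z ∉ L.
This contradicts the pumping lemma, so L is not regular.

Final answer: Choose s = a^p b^p. Since |xy| ≤ p, y = a^k with k ≥ 1. Then xy²z = a^(p+k) b^p ∉ L.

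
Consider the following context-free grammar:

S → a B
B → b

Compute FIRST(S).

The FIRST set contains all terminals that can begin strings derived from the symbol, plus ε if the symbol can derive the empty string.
S has the single production S → a B, whose right-hand side begins with the terminal a. So FIRST(S) = {a}.

Final answer: {a}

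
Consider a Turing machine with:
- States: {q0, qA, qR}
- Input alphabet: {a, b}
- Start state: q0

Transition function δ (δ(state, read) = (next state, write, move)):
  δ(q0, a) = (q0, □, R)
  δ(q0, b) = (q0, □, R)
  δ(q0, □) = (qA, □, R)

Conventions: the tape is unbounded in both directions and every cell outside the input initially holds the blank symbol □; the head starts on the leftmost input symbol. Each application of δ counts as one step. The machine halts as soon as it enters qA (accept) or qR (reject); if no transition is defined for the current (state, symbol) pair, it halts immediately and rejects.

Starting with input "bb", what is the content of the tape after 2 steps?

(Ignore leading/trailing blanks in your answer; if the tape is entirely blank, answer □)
Step 0: [q0]bb (head at position 0)
Step 1: δ(q0, b) = (q0, □, R)  ⊢  □[q0]b (head at position 1)
Step 2: δ(q0, b) = (q0, □, R)  ⊢  □□[q0]□ (head at position 2)
Tape after 2 steps (ignoring surrounding blanks): □

Final answer: Tape: □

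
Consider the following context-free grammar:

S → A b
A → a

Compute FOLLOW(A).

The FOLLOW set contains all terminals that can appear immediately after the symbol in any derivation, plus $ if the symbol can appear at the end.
A occurs only in S → A b, where it is immediately followed by the terminal b. So FOLLOW(A) = {b}.

Final answer: {b}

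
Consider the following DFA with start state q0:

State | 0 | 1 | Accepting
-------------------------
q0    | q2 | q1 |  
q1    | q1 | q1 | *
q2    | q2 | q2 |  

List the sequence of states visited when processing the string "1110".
q0 → q1 → q1 → q1 → q1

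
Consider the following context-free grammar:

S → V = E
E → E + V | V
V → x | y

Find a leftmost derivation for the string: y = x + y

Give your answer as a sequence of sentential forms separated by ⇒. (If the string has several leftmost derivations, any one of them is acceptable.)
Start with S.
Step 1: the leftmost non-terminal is S; apply S → V = E:  V = E
Step 2: the leftmost non-terminal is V; apply V → y:  y = E
Step 3: the leftmost non-terminal is E; apply E → E + V:  y = E + V
Step 4: the leftmost non-terminal is E; apply E → V:  y = V + V
Step 5: the leftmost non-terminal is V; apply V → x:  y = x + V
Step 6: the leftmost non-terminal is V; apply V → y:  y = x + y

Final answer: S ⇒ V = E ⇒ y = E ⇒ y = E + V ⇒ y = V + V ⇒ y = x + V ⇒ y = x + y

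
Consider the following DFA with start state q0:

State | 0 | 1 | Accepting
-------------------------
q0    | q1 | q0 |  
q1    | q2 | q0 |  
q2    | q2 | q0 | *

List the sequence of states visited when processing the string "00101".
q0 → q1 → q2 → q0 → q1 → q0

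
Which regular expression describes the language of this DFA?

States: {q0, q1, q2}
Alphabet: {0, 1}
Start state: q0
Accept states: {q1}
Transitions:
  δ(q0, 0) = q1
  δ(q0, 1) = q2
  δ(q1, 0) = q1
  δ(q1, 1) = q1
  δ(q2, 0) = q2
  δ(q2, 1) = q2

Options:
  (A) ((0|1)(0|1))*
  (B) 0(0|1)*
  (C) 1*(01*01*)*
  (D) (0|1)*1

Testing sample strings against the DFA:
  '10100' -> rejected
  '100' -> rejected
  '00111' -> accepted
  '1101' -> rejected
Checking each option for a counterexample:
  (A) ((0|1)(0|1))*: ε is rejected by the DFA but matches the regex → eliminated
  (B) 0(0|1)*: agrees with the DFA on all strings of length ≤ 4
  (C) 1*(01*01*)*: ε is rejected by the DFA but matches the regex → eliminated
  (D) (0|1)*1: '0' is accepted by the DFA but does not match the regex → eliminated
Only (B) 0(0|1)* is consistent with the DFA.

Final answer: (B) 0(0|1)*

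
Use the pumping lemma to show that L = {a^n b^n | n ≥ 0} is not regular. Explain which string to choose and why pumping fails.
Language: L = {a^n b^n | n ≥ 0} (equal numbers of a's followed by b's)
Step 1: Assume for contradiction that L is regular, with pumping length p.
Step 2: Choose s = a^p b^p. Then s ∈ L (it has p a's followed by p b's) and |s| ≥ p.
Step 3: Consider any decomposition s = xyz with |xy| ≤ p and |y| > 0. Since |xy| ≤ p and the first p symbols of s are all a's, y = a^k for some k with 1 ≤ k ≤ p.
Step 4: Pumping up (i = 2): xy²z = a^(p+k) b^p, which has more a's than b's, so xy²z ∉ L.
This contradicts the pumping lemma, so L is not regular.

Final answer: Choose s = a^p b^p. Since |xy| ≤ p, y = a^k with k ≥ 1. Then xy²z = a^(p+k) b^p ∉ L.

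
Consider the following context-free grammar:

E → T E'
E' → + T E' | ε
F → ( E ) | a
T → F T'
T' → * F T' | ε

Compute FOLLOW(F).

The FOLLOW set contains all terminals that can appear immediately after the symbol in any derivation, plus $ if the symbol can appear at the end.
Useful FIRST sets: FIRST(E') = {+, ε}, FIRST(T') = {*, ε} (both E' and T' are nullable).
FOLLOW(E): E is the start symbol → $; E appears in F → ( E ) followed by ')' → FOLLOW(E) = {), $}.
FOLLOW(E'): E' appears at the right end of E → T E' and of E' → + T E', so FOLLOW(E') ⊇ FOLLOW(E) (the second occurrence adds nothing new). FOLLOW(E') = {), $}.
FOLLOW(T): in E → T E' and E' → + T E', T is followed by E': add FIRST(E') minus ε = {+}; since E' is nullable, also add FOLLOW(E) and FOLLOW(E') = {), $}. FOLLOW(T) = {+, ), $}.
FOLLOW(T'): T' appears at the right end of T → F T' and of T' → * F T', so FOLLOW(T') = FOLLOW(T) = {+, ), $}.
FOLLOW(F): in T → F T' and T' → * F T', F is followed by T': add FIRST(T') minus ε = {*}; since T' is nullable, also add FOLLOW(T) and FOLLOW(T') = {+, ), $}. FOLLOW(F) = {*, +, ), $}.

Final answer: {$, ), *, +}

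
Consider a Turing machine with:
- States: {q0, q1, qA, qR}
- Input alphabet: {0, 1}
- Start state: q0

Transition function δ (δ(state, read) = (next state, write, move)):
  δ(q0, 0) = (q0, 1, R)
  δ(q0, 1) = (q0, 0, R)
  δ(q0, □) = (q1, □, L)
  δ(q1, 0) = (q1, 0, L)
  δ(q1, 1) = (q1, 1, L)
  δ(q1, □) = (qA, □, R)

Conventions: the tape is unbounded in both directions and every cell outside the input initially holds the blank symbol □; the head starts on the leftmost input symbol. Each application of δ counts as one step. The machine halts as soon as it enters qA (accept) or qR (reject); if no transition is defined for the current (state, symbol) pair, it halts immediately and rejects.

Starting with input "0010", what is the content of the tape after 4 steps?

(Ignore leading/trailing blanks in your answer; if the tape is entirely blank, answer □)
Step 0: [q0]0010 (head at position 0)
Step 1: δ(q0, 0) = (q0, 1, R)  ⊢  1[q0]010 (head at position 1)
Step 2: δ(q0, 0) = (q0, 1, R)  ⊢  11[q0]10 (head at position 2)
Step 3: δ(q0, 1) = (q0, 0, R)  ⊢  110[q0]0 (head at position 3)
Step 4: δ(q0, 0) = (q0, 1, R)  ⊢  1101[q0]□ (head at position 4)
Tape after 4 steps (ignoring surrounding blanks): 1101

Final answer: Tape: 1101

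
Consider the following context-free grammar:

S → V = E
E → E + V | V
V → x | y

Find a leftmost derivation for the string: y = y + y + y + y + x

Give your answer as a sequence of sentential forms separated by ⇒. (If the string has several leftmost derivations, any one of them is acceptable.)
Start with S.
Step 1: the leftmost non-terminal is S; apply S → V = E:  V = E
Step 2: the leftmost non-terminal is V; apply V → y:  y = E
Step 3: the leftmost non-terminal is E; apply E → E + V:  y = E + V
Step 4: the leftmost non-terminal is E; apply E → E + V:  y = E + V + V
Step 5: the leftmost non-terminal is E; apply E → E + V:  y = E + V + V + V
Step 6: the leftmost non-terminal is E; apply E → E + V:  y = E + V + V + V + V
Step 7: the leftmost non-terminal is E; apply E → V:  y = V + V + V + V + V
Step 8: the leftmost non-terminal is V; apply V → y:  y = y + V + V + V + V
Step 9: the leftmost non-terminal is V; apply V → y:  y = y + y + V + V + V
Step 10: the leftmost non-terminal is V; apply V → y:  y = y + y + y + V + V
Step 11: the leftmost non-terminal is V; apply V → y:  y = y + y + y + y + V
Step 12: the leftmost non-terminal is V; apply V → x:  y = y + y + y + y + x

Final answer: S ⇒ V = E ⇒ y = E ⇒ y = E + V ⇒ y = E + V + V ⇒ y = E + V + V + V ⇒ y = E + V + V + V + V ⇒ y = V + V + V + V + V ⇒ y = y + V + V + V + V ⇒ y = y + y + V + V + V ⇒ y = y + y + y + V + V ⇒ y = y + y + y + y + V ⇒ y = y + y + y + y + x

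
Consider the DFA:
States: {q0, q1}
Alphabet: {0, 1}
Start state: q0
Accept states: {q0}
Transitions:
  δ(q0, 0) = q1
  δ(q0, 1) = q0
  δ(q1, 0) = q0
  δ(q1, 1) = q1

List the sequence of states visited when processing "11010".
Starting at q0
Read '1': q0 -> q0
Read '1': q0 -> q0
Read '0': q0 -> q1
Read '1': q1 -> q1
Read '0': q1 -> q0

Final answer: q0 -> q0 -> q0 -> q1 -> q1 -> q0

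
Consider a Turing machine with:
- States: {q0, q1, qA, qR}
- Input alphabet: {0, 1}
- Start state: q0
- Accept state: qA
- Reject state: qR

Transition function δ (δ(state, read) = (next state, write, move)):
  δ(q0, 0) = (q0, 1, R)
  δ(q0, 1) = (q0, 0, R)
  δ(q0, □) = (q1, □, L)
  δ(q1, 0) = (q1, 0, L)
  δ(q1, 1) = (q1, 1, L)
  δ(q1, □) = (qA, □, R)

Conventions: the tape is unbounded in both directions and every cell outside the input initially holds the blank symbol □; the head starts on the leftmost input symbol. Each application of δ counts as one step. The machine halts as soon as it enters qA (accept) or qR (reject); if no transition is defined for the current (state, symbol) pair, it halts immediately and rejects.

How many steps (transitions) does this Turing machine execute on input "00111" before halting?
Step 0: [q0]00111 (head at position 0)
Step 1: δ(q0, 0) = (q0, 1, R)  ⊢  1[q0]0111 (head at position 1)
Step 2: δ(q0, 0) = (q0, 1, R)  ⊢  11[q0]111 (head at position 2)
Step 3: δ(q0, 1) = (q0, 0, R)  ⊢  110[q0]11 (head at position 3)
Step 4: δ(q0, 1) = (q0, 0, R)  ⊢  1100[q0]1 (head at position 4)
Step 5: δ(q0, 1) = (q0, 0, R)  ⊢  11000[q0]□ (head at position 5)
Step 6: δ(q0, □) = (q1, □, L)  ⊢  1100[q1]0□ (head at position 4)
Step 7: δ(q1, 0) = (q1, 0, L)  ⊢  110[q1]00□ (head at position 3)
Step 8: δ(q1, 0) = (q1, 0, L)  ⊢  11[q1]000□ (head at position 2)
Step 9: δ(q1, 0) = (q1, 0, L)  ⊢  1[q1]1000□ (head at position 1)
Step 10: δ(q1, 1) = (q1, 1, L)  ⊢  [q1]11000□ (head at position 0)
Step 11: δ(q1, 1) = (q1, 1, L)  ⊢  [q1]□11000□ (head at position -1)
Step 12: δ(q1, □) = (qA, □, R)  ⊢  □[qA]11000□ (head at position 0)
The machine is in qA, so it halts and accepts.
Number of transitions executed: 12.

Final answer: 12 steps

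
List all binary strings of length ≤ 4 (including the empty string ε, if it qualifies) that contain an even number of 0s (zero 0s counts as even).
Checking every binary string of length 0 to 4:
  Length 0: accepted: ε | rejected: (none)
  Length 1: accepted: 1 | rejected: 0
  Length 2: accepted: 00, 11 | rejected: 01, 10
  Length 3: accepted: 001, 010, 100, 111 | rejected: 000, 011, 101, 110
  Length 4: accepted: 0000, 0011, 0101, 0110, 1001, 1010, 1100, 1111 | rejected: 0001, 0010, 0100, 0111, 1000, 1011, 1101, 1110
Total: 16 string(s).

Final answer: ε, 1, 00, 11, 001, 010, 100, 111, 0000, 0011, 0101, 0110, 1001, 1010, 1100, 1111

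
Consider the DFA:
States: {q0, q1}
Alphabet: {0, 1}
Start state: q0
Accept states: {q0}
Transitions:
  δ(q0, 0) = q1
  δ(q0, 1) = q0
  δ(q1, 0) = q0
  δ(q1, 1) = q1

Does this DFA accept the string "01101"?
Processing string "01101":
  q0 --0--> q1
  q1 --1--> q1
  q1 --1--> q1
  q1 --0--> q0
  q0 --1--> q0
Final state: q0
Accept states: {q0}
q0 is an accept state, so the string is accepted.

Final answer: Yes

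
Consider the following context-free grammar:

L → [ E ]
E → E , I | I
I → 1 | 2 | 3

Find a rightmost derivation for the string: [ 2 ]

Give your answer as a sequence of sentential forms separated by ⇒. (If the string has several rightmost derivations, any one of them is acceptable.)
Start with L.
Step 1: the rightmost non-terminal is L; apply L → [ E ]:  [ E ]
Step 2: the rightmost non-terminal is E; apply E → I:  [ I ]
Step 3: the rightmost non-terminal is I; apply I → 2:  [ 2 ]

Final answer: L ⇒ [ E ] ⇒ [ I ] ⇒ [ 2 ]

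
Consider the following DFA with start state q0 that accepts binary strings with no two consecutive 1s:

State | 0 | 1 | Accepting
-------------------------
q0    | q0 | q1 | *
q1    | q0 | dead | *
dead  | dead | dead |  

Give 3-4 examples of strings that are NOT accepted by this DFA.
Any strings that end in a non-accepting state work; for example:
"110": q0 → q1 → dead → dead; dead is not accepting → rejected
"1011": q0 → q1 → q0 → q1 → dead; dead is not accepting → rejected
"1100": q0 → q1 → dead → dead → dead; dead is not accepting → rejected
"1111": q0 → q1 → dead → dead → dead; dead is not accepting → rejected

Final answer: "110", "1011", "1100", "1111"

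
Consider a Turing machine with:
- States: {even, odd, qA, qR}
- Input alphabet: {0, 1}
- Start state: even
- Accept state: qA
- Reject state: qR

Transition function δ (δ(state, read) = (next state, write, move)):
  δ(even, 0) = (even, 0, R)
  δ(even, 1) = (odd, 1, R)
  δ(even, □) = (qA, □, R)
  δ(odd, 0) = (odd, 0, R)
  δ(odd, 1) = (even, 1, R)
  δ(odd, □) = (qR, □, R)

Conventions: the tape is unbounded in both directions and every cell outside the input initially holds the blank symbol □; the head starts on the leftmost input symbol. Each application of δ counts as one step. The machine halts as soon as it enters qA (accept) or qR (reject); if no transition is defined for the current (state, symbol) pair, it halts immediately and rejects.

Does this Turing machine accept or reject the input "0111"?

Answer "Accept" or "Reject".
Step 0: [even]0111 (head at position 0)
Step 1: δ(even, 0) = (even, 0, R)  ⊢  0[even]111 (head at position 1)
Step 2: δ(even, 1) = (odd, 1, R)  ⊢  01[odd]11 (head at position 2)
Step 3: δ(odd, 1) = (even, 1, R)  ⊢  011[even]1 (head at position 3)
Step 4: δ(even, 1) = (odd, 1, R)  ⊢  0111[odd]□ (head at position 4)
Step 5: δ(odd, □) = (qR, □, R)  ⊢  0111□[qR]□ (head at position 5)
The machine is in qR, so it halts and rejects.

Final answer: Reject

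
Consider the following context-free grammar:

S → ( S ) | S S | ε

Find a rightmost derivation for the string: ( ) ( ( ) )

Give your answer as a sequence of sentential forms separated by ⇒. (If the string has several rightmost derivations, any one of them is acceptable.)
Start with S.
Step 1: the rightmost non-terminal is S; apply S → S S:  S S
Step 2: the rightmost non-terminal is S; apply S → ( S ):  S ( S )
Step 3: the rightmost non-terminal is S; apply S → ( S ):  S ( ( S ) )
Step 4: the rightmost non-terminal is S; apply S → ε:  S ( ( ) )
Step 5: the rightmost non-terminal is S; apply S → ( S ):  ( S ) ( ( ) )
Step 6: the rightmost non-terminal is S; apply S → ε:  ( ) ( ( ) )

Final answer: S ⇒ S S ⇒ S ( S ) ⇒ S ( ( S ) ) ⇒ S ( ( ) ) ⇒ ( S ) ( ( ) ) ⇒ ( ) ( ( ) )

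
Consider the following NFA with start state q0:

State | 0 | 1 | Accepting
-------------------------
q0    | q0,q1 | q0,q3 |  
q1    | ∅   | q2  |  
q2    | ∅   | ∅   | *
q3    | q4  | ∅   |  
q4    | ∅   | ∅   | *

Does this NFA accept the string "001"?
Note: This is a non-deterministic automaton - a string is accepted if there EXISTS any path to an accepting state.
Track the set of states the NFA could be in: start {q0}
Read '0': {q0} → {q0, q1}
Read '0': {q0, q1} → {q0, q1}
Read '1': {q0, q1} → {q0, q2, q3}
Final set {q0, q2, q3} contains accepting state(s) {q2} → accepted.

Final answer: Yes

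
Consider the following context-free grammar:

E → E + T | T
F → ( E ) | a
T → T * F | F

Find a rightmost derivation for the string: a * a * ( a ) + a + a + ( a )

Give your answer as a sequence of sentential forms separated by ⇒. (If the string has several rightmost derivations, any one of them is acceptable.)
Start with E.
Step 1: the rightmost non-terminal is E; apply E → E + T:  E + T
Step 2: the rightmost non-terminal is T; apply T → F:  E + F
Step 3: the rightmost non-terminal is F; apply F → ( E ):  E + ( E )
Step 4: the rightmost non-terminal is E; apply E → T:  E + ( T )
Step 5: the rightmost non-terminal is T; apply T → F:  E + ( F )
Step 6: the rightmost non-terminal is F; apply F → a:  E + ( a )
Step 7: the rightmost non-terminal is E; apply E → E + T:  E + T + ( a )
Step 8: the rightmost non-terminal is T; apply T → F:  E + F + ( a )
Step 9: the rightmost non-terminal is F; apply F → a:  E + a + ( a )
Step 10: the rightmost non-terminal is E; apply E → E + T:  E + T + a + ( a )
Step 11: the rightmost non-terminal is T; apply T → F:  E + F + a + ( a )
Step 12: the rightmost non-terminal is F; apply F → a:  E + a + a + ( a )
Step 13: the rightmost non-terminal is E; apply E → T:  T + a + a + ( a )
Step 14: the rightmost non-terminal is T; apply T → T * F:  T * F + a + a + ( a )
Step 15: the rightmost non-terminal is F; apply F → ( E ):  T * ( E ) + a + a + ( a )
Step 16: the rightmost non-terminal is E; apply E → T:  T * ( T ) + a + a + ( a )
Step 17: the rightmost non-terminal is T; apply T → F:  T * ( F ) + a + a + ( a )
Step 18: the rightmost non-terminal is F; apply F → a:  T * ( a ) + a + a + ( a )
Step 19: the rightmost non-terminal is T; apply T → T * F:  T * F * ( a ) + a + a + ( a )
Step 20: the rightmost non-terminal is F; apply F → a:  T * a * ( a ) + a + a + ( a )
Step 21: the rightmost non-terminal is T; apply T → F:  F * a * ( a ) + a + a + ( a )
Step 22: the rightmost non-terminal is F; apply F → a:  a * a * ( a ) + a + a + ( a )

Final answer: E ⇒ E + T ⇒ E + F ⇒ E + ( E ) ⇒ E + ( T ) ⇒ E + ( F ) ⇒ E + ( a ) ⇒ E + T + ( a ) ⇒ E + F + ( a ) ⇒ E + a + ( a ) ⇒ E + T + a + ( a ) ⇒ E + F + a + ( a ) ⇒ E + a + a + ( a ) ⇒ T + a + a + ( a ) ⇒ T * F + a + a + ( a ) ⇒ T * ( E ) + a + a + ( a ) ⇒ T * ( T ) + a + a + ( a ) ⇒ T * ( F ) + a + a + ( a ) ⇒ T * ( a ) + a + a + ( a ) ⇒ T * F * ( a ) + a + a + ( a ) ⇒ T * a * ( a ) + a + a + ( a ) ⇒ F * a * ( a ) + a + a + ( a ) ⇒ a * a * ( a ) + a + a + ( a )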